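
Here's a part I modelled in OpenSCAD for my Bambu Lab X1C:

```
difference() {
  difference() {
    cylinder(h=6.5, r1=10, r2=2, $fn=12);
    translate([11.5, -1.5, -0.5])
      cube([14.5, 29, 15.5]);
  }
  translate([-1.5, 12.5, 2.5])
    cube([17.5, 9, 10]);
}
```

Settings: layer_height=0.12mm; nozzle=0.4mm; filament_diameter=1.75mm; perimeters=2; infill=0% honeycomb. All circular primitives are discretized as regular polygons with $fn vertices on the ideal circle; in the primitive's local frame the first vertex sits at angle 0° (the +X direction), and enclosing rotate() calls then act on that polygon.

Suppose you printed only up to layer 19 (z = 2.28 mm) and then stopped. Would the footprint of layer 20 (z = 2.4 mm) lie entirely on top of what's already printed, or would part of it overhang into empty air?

Compare the two slices. At z = 2.28: the cone contributes a regular 12-gon of circumradius 7.194 (interpolated between r1=10 and r2=2 at t=0.351) (area = (12/2)·7.194²·sin(360°/12) = 155.25 mm²); the cube at (11.5, -1.5) (footprint 14.5×29) is included at this height (area 420.50 mm²); After the difference (first − rest): starting from the cone (155.25 mm²), the 14.5×29 cube at (11.5, -1.5) misses the remaining region (no effect) — area = 155.25 mm²; the cube at (-1.5, 12.5) is absent (z outside [2.5, 12.5]); After the difference (first − rest): none of the subtracted shapes is present at this height, so the result so far is unchanged — area = 155.25 mm². At z = 2.4: the cone: at t=0.369 of its height the radius interpolates to r₁+(r₂−r₁)t = 7.046, giving a regular 12-gon of that circumradius (area = (12/2)·7.046²·sin(360°/12) = 148.94 mm²); the 14.5×29 cube at (11.5, -1.5) contributes its full rectangle (area 420.50 mm²); After the difference (first − rest): starting from the cone (148.94 mm²), the 14.5×29 cube at (11.5, -1.5) misses the remaining region (no effect) — area = 148.94 mm²; the cube at (-1.5, 12.5) is not intersected at this z (z outside [2.5, 12.5]); Subtracting the remaining from the first: none of the subtracted shapes is present at this height, so that combined region is unchanged — area = 148.94 mm². Checking containment: the cross-section at z = 2.4 is a subset of the cross-section at z = 2.28.

entirely on top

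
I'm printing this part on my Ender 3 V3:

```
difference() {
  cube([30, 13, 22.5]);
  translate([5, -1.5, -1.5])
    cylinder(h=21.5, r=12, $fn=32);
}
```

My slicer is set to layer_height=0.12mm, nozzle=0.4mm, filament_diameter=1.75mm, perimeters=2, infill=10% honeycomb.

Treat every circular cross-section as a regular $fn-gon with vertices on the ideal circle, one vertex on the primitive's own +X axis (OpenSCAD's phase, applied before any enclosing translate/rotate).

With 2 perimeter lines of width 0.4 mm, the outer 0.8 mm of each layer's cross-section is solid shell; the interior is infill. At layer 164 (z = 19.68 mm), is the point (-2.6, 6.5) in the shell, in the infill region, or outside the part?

outside

At z = 19.68 mm: the cube is present — its section is the full 30×13 rectangle; the r=12 cylinder at (5, -1.5) contributes a regular 32-gon of circumradius 12; Subtracting the remaining from the first: starting from the 30×13 cube, the r=12 cylinder at (5, -1.5) partially overlaps it — only the 145.01 mm² overlap (of its 449.49 mm²) is removed, clipping the outline — 1 connected region. Overall, the cross-section is a single solid region. The nearest boundary edge runs (0.41, 9.59)→(0.00, 9.37); distance from the point to it = 3.87 mm. The point is not inside any of the regions above, so it lies outside the cross-section (3.87 mm from the nearest boundary).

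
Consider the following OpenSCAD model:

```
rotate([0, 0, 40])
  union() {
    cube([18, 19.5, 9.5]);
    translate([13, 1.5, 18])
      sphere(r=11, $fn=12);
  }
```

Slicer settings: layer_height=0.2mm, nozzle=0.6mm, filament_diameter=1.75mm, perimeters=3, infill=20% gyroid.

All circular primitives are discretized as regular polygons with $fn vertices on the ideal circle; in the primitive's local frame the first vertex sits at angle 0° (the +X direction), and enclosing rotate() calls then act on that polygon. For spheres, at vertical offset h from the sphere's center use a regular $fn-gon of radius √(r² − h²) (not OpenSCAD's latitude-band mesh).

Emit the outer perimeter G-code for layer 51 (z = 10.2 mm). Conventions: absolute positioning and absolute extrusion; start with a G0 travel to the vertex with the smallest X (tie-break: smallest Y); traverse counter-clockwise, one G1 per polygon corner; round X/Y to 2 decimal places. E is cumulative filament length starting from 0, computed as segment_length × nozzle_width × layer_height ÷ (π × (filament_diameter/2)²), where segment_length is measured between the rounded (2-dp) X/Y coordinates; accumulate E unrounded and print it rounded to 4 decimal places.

At z = 10.2 mm: the cube is not intersected at this z (z outside [0, 9.5]); the sphere at (13, 1.5): section is a regular 12-gon, circumradius = √(r²−h²) = √(11²−7.8²) = 7.756; Combining (union): only the r=11 sphere at (13, 1.5) is present, so the union is just that shape — 1 connected region; (whole slice rotated 40° about Z — lengths, areas and connectivity unchanged). The outline is a single polygon with 12 vertices. Extrusion per mm of travel: 0.6 × 0.2 / (π × 0.875²) = 0.049890. Accumulating E over each segment gives final E = 2.4033.

G0 X1.36 Y8.16 Z10.20
G1 X3.05 Y4.52 E0.2002
G1 X6.34 Y2.22 E0.4005
G1 X10.34 Y1.87 E0.6008
G1 X13.98 Y3.56 E0.8010
G1 X16.28 Y6.85 E1.0013
G1 X16.63 Y10.85 E1.2016
G1 X14.94 Y14.49 E1.4018
G1 X11.65 Y16.79 E1.6021
G1 X7.65 Y17.14 E1.8024
G1 X4.01 Y15.45 E2.0027
G1 X1.71 Y12.16 E2.2029
G1 X1.36 Y8.16 E2.4033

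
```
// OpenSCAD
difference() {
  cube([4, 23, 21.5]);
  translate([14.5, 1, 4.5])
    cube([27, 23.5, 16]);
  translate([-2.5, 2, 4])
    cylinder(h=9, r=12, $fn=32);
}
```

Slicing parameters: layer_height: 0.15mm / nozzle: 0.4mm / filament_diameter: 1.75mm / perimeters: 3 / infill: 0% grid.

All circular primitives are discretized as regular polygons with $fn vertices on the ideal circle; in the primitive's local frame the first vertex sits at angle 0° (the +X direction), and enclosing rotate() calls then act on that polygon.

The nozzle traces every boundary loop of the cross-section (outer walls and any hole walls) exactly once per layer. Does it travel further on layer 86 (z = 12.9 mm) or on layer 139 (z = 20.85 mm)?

layer 139 (z = 20.85 mm)

Layer 86 (z = 12.9): the 4×23 cube contributes its full rectangle (perimeter 54.00 mm); the cube at (14.5, 1) (footprint 27×23.5) is included at this height (perimeter 101.00 mm); the r=12 cylinder at (-2.5, 2) gives a regular 32-gon of circumradius 12 (constant along its height) (perimeter = 2·32·12.000·sin(180°/32) = 75.28 mm); After the difference (first − rest): starting from the 4×23 cube, the 27×23.5 cube at (14.5, 1) misses the remaining region (no effect); the r=12 cylinder at (-2.5, 2) partially overlaps it — only the 52.04 mm² overlap (of its 449.49 mm²) is removed, clipping the outline — boundary = 28.56 mm. So its perimeter = 28.56 mm. Layer 139 (z = 20.85): the cube (footprint 4×23) is included at this height (perimeter 54.00 mm); the cube at (14.5, 1) is not intersected at this z (z outside [4.5, 20.5]); the cylinder at (-2.5, 2) is not intersected at this z (z outside [4, 13]); Subtracting the remaining from the first: none of the subtracted shapes is present at this height, so the 4×23 cube is unchanged — boundary = 54.00 mm. So its perimeter = 54.00 mm. Layer 139 is larger (54.00 vs 28.56 mm).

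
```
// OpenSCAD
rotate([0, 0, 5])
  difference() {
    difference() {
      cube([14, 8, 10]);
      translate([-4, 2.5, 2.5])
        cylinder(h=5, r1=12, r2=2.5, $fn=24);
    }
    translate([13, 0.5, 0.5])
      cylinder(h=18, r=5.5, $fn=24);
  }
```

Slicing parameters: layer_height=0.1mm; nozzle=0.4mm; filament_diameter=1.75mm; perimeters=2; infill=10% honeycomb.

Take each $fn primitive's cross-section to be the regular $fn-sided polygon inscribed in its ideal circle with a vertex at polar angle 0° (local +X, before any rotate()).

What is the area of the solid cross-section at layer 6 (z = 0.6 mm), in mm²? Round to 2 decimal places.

At z = 0.6 mm: the 14×8 cube contributes its full rectangle (area 112.00 mm²); the cone at (-4, 2.5) is not intersected at this z (z outside [2.5, 7.5]); After the difference (first − rest): none of the subtracted shapes is present at this height, so the 14×8 cube is unchanged — area = 112.00 mm²; the cylinder at (13, 0.5): section is a regular 24-gon, circumradius r=5.5 (area = (24/2)·5.500²·sin(360°/24) = 93.95 mm²); Subtracting the remaining from the first: starting from that combined region (112.00 mm²), the r=5.5 cylinder at (13, 0.5) partially overlaps it — only the 32.16 mm² overlap (of its 93.95 mm²) is removed, clipping the outline — area = 79.84 mm²; (whole slice rotated 5° about Z — lengths, areas and connectivity unchanged). Overall, the cross-section is a single solid region. Net area = 79.84 mm².

79.84 mm²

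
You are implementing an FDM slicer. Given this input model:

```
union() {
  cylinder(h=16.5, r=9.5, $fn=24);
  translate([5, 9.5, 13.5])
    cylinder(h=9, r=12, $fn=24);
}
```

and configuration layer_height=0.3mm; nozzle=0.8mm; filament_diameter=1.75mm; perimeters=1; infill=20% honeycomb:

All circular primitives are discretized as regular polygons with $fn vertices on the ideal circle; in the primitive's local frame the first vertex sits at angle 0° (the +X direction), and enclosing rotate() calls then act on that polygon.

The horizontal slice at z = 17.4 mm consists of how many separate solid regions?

At z = 17.4 mm: the cylinder is not intersected at this z (z outside [0, 16.5]); the r=12 cylinder at (5, 9.5) gives a regular 24-gon of circumradius 12 (constant along its height); Taking the union: only the r=12 cylinder at (5, 9.5) is present, so the union is just that shape — 1 connected region. The result has 1 disconnected region.

1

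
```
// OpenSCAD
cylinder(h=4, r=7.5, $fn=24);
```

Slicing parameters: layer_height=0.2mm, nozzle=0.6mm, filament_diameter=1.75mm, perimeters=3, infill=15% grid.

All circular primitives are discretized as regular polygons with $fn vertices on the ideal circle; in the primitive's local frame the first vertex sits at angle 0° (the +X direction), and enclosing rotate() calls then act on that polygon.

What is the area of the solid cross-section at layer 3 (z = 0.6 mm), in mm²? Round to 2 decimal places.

174.70 mm²

At z = 0.6 mm: the r=7.5 cylinder gives a regular 24-gon of circumradius 7.5 (constant along its height) (area = (24/2)·7.500²·sin(360°/24) = 174.70 mm²). Overall, the cross-section is a single solid region. Net area = 174.70 mm².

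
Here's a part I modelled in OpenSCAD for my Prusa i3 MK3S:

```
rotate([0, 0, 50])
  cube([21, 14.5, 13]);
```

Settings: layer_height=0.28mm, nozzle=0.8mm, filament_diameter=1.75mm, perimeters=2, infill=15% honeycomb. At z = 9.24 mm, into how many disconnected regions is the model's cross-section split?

1

At z = 9.24 mm: the cube is present — its section is the full 21×14.5 rectangle; (whole slice rotated 50° about Z — lengths, areas and connectivity unchanged). The result has 1 disconnected region.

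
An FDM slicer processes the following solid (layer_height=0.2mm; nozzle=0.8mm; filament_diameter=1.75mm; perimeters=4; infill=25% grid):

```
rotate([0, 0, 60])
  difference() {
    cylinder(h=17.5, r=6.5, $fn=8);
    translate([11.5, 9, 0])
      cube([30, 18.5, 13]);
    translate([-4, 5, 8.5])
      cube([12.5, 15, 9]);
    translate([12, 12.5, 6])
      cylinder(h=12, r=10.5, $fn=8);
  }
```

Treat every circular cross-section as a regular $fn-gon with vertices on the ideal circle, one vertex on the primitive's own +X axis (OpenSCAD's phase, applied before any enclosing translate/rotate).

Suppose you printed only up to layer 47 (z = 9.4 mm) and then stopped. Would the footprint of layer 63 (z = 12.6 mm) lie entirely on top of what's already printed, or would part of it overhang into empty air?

Compare the two slices. At z = 9.4: the r=6.5 cylinder gives a regular 8-gon of circumradius 6.5 (constant along its height) (area = (8/2)·6.500²·sin(360°/8) = 119.50 mm²); the 30×18.5 cube at (11.5, 9) contributes its full rectangle (area 555.00 mm²); the 12.5×15 cube at (-4, 5) contributes its full rectangle (area 187.50 mm²); the cylinder at (12, 12.5): section is a regular 8-gon, circumradius r=10.5 (area = (8/2)·10.500²·sin(360°/8) = 311.83 mm²); After the difference (first − rest): starting from the r=6.5 cylinder (119.50 mm²), the 30×18.5 cube at (11.5, 9) misses the remaining region (no effect); the 12.5×15 cube at (-4, 5) partially overlaps it — only the 5.43 mm² overlap (of its 187.50 mm²) is removed, clipping the outline; the r=10.5 cylinder at (12, 12.5) misses the remaining region (no effect) — area = 114.07 mm²; (whole slice rotated 60° about Z — lengths, areas and connectivity unchanged). At z = 12.6: the r=6.5 cylinder gives a regular 8-gon of circumradius 6.5 (constant along its height) (area = (8/2)·6.500²·sin(360°/8) = 119.50 mm²); the 30×18.5 cube at (11.5, 9) contributes its full rectangle (area 555.00 mm²); the cube at (-4, 5) is present — its section is the full 12.5×15 rectangle (area 187.50 mm²); the r=10.5 cylinder at (12, 12.5) contributes a regular 8-gon of circumradius 10.5 (area = (8/2)·10.500²·sin(360°/8) = 311.83 mm²); After the difference (first − rest): starting from the r=6.5 cylinder (119.50 mm²), the 30×18.5 cube at (11.5, 9) misses the remaining region (no effect); the 12.5×15 cube at (-4, 5) partially overlaps it — only the 5.43 mm² overlap (of its 187.50 mm²) is removed, clipping the outline; the r=10.5 cylinder at (12, 12.5) misses the remaining region (no effect) — area = 114.07 mm²; (rotated 60° about Z; rotation is an isometry so areas/perimeters/island counts are preserved). Checking containment: the cross-section at z = 12.6 is a subset of the cross-section at z = 9.4.

entirely on top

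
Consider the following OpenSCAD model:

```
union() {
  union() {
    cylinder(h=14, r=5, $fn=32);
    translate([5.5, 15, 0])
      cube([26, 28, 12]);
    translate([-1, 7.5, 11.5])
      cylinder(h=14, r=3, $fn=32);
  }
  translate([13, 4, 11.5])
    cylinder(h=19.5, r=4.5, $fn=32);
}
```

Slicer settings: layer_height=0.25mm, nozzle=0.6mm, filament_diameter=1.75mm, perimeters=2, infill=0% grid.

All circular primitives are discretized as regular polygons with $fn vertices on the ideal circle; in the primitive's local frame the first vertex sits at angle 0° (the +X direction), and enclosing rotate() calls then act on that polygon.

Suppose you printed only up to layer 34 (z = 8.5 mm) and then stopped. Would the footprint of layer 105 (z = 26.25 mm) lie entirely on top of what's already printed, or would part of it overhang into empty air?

Compare the two slices. At z = 8.5: the r=5 cylinder gives a regular 32-gon of circumradius 5 (constant along its height) (area = (32/2)·5.000²·sin(360°/32) = 78.04 mm²); the cube at (5.5, 15) (footprint 26×28) is included at this height (area 728.00 mm²); the cylinder at (-1, 7.5) is not intersected at this z (z outside [11.5, 25.5]); Combining (union): the 2 present regions are separate (no shared area or edge), so areas and boundary lengths simply add and each stays a separate island — area = 806.04 mm²; the cylinder at (13, 4) is absent (z outside [11.5, 31]); Taking the union: only the result so far is present, so the union is just that shape — area = 806.04 mm². At z = 26.25: the cylinder does not reach this height (z outside [0, 14]); the cube at (5.5, 15) is absent (z outside [0, 12]); the cylinder at (-1, 7.5) is absent (z outside [11.5, 25.5]); Merging all regions: nothing is present at this height; the r=4.5 cylinder at (13, 4) contributes a regular 32-gon of circumradius 4.5 (area = (32/2)·4.500²·sin(360°/32) = 63.21 mm²); Merging all regions: only the r=4.5 cylinder at (13, 4) is present, so the union is just that shape — area = 63.21 mm². Checking containment: at z = 26.25 the cross-section extends beyond the z = 8.5 cross-section by about 63.21 mm².

part overhangs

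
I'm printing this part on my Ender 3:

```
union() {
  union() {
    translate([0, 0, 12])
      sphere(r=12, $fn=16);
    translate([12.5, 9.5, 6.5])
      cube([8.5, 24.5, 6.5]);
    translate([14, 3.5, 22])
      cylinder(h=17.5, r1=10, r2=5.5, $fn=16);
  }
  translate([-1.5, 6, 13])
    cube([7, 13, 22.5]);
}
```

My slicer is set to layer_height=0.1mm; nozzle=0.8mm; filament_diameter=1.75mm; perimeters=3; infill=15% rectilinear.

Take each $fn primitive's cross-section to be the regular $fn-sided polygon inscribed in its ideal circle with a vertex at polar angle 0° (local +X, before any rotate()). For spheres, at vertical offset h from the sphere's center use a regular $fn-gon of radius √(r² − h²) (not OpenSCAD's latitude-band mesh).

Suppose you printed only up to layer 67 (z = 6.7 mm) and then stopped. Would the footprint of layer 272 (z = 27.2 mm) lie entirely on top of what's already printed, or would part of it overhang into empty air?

part overhangs

Compare the two slices. At z = 6.7: the sphere: section is a regular 16-gon, circumradius = √(r²−h²) = √(12²−5.3²) = 10.766 (area = (16/2)·10.766²·sin(360°/16) = 354.85 mm²); the cube at (12.5, 9.5) (footprint 8.5×24.5) is included at this height (area 208.25 mm²); the cone at (14, 3.5) is absent (z outside [22, 39.5]); Taking the union: the 2 present regions are separate (no shared area or edge), so areas and boundary lengths simply add and each stays a separate island — area = 563.10 mm²; the cube at (-1.5, 6) is absent (z outside [13, 35.5]); Merging all regions: only that combined region is present, so the union is just that shape — area = 563.10 mm². At z = 27.2: the sphere is not intersected at this z (|z−center|=15.200 > r=12); the cube at (12.5, 9.5) is absent (z outside [6.5, 13]); the cone at (14, 3.5): at t=0.297 of its height the radius interpolates to r₁+(r₂−r₁)t = 8.663, giving a regular 16-gon of that circumradius (area = (16/2)·8.663²·sin(360°/16) = 229.75 mm²); Combining (union): only the cone at (14, 3.5) is present, so the union is just that shape — area = 229.75 mm²; the cube at (-1.5, 6) (footprint 7×13) is included at this height (area 91.00 mm²); Combining (union): the 2 present regions are separate (no shared area or edge), so areas and boundary lengths simply add and each stays a separate island — area = 320.75 mm². Checking containment: at z = 27.2 the cross-section extends beyond the z = 6.7 cross-section by about 235.78 mm².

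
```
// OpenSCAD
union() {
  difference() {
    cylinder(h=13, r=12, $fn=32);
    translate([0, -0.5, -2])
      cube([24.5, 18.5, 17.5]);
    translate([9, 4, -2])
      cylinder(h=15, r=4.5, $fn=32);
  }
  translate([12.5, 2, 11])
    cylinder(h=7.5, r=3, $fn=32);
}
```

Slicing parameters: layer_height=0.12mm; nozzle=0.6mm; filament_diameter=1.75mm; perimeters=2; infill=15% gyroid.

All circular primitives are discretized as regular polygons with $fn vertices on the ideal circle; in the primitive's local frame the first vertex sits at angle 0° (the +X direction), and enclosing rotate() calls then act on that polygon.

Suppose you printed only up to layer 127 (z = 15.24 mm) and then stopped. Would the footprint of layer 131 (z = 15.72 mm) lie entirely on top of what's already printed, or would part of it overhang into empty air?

Compare the two slices. At z = 15.24: the cylinder does not reach this height (z outside [0, 13]); the cube at (0, -0.5) (footprint 24.5×18.5) is included at this height (area 453.25 mm²); the cylinder at (9, 4) is absent (z outside [-2, 13]); Subtracting the remaining from the first: the first operand is absent here, so nothing remains; the r=3 cylinder at (12.5, 2) contributes a regular 32-gon of circumradius 3 (area = (32/2)·3.000²·sin(360°/32) = 28.09 mm²); Taking the union: only the r=3 cylinder at (12.5, 2) is present, so the union is just that shape — area = 28.09 mm². At z = 15.72: the cylinder is absent (z outside [0, 13]); the cube at (0, -0.5) is absent (z outside [-2, 15.5]); the cylinder at (9, 4) does not reach this height (z outside [-2, 13]); After the difference (first − rest): the first operand is absent here, so nothing remains; the r=3 cylinder at (12.5, 2) gives a regular 32-gon of circumradius 3 (constant along its height) (area = (32/2)·3.000²·sin(360°/32) = 28.09 mm²); Taking the union: only the r=3 cylinder at (12.5, 2) is present, so the union is just that shape — area = 28.09 mm². Checking containment: the cross-section at z = 15.72 is a subset of the cross-section at z = 15.24.

entirely on top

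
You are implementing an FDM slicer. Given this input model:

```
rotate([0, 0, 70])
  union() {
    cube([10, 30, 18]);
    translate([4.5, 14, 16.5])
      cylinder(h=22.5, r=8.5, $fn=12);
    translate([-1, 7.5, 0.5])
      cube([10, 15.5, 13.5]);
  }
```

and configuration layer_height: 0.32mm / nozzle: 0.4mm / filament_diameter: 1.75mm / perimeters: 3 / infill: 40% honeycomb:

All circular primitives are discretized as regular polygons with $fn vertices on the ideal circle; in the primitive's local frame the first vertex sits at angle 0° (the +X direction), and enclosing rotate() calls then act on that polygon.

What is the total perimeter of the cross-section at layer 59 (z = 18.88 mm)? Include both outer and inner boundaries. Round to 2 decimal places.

At z = 18.88 mm: the cube does not reach this height (z outside [0, 18]); the cylinder at (4.5, 14): section is a regular 12-gon, circumradius r=8.5 (perimeter = 2·12·8.500·sin(180°/12) = 52.80 mm); the cube at (-1, 7.5) does not reach this height (z outside [0.5, 14]); Combining (union): only the r=8.5 cylinder at (4.5, 14) is present, so the union is just that shape — boundary = 52.80 mm; (whole slice rotated 70° about Z — lengths, areas and connectivity unchanged). Overall, the cross-section is a single solid region. Total boundary length (outer) = 52.80 mm.

52.80 mm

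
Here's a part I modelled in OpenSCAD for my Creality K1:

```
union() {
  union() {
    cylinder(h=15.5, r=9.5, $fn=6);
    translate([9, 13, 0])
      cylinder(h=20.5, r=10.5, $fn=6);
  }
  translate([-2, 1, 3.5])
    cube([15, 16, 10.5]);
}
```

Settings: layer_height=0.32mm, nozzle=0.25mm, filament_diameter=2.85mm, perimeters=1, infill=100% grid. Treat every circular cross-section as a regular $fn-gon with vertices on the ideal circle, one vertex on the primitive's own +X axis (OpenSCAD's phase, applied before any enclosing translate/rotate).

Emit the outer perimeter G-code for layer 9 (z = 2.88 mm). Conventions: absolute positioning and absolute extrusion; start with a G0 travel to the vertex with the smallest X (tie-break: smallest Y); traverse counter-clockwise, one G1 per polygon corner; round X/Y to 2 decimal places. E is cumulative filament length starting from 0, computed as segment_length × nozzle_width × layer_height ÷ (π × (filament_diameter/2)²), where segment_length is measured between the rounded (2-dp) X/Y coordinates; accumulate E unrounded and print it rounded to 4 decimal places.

At z = 2.88 mm: the r=9.5 cylinder gives a regular 6-gon of circumradius 9.5 (constant along its height); the cylinder at (9, 13): section is a regular 6-gon, circumradius r=10.5; Merging all regions: the regions partially overlap (shared area 15.10 mm²), so overlapping operands fuse into one piece — 1 connected region; the cube at (-2, 1) is absent (z outside [3.5, 14]); Combining (union): only that combined region is present, so the union is just that shape — 1 connected region. The outline is a single polygon with 12 vertices. Extrusion per mm of travel: 0.25 × 0.32 / (π × 1.425²) = 0.012540. Accumulating E over each segment gives final E = 1.2922.

G0 X-9.50 Y0.00 Z2.88
G1 X-4.75 Y-8.23 E0.1192
G1 X4.75 Y-8.23 E0.2383
G1 X9.50 Y0.00 E0.3575
G1 X7.24 Y3.91 E0.4141
G1 X14.25 Y3.91 E0.5020
G1 X19.50 Y13.00 E0.6336
G1 X14.25 Y22.09 E0.7653
G1 X3.75 Y22.09 E0.8970
G1 X-1.50 Y13.00 E1.0286
G1 X1.26 Y8.23 E1.0977
G1 X-4.75 Y8.23 E1.1731
G1 X-9.50 Y0.00 E1.2922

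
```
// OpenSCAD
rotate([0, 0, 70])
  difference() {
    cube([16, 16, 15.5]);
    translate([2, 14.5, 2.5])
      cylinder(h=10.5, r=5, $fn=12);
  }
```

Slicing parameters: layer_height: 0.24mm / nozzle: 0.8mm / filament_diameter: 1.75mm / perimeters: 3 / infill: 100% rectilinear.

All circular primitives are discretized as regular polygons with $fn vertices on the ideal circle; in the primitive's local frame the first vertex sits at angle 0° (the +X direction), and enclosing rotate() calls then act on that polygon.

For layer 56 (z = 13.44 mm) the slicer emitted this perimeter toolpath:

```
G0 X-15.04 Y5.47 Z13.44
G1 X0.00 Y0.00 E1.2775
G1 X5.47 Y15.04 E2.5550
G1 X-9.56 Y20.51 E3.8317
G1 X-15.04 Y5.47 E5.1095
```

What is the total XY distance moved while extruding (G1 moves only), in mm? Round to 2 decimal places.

Sum the Euclidean lengths of each G1 segment: total = 64.01 mm.

64.01 mm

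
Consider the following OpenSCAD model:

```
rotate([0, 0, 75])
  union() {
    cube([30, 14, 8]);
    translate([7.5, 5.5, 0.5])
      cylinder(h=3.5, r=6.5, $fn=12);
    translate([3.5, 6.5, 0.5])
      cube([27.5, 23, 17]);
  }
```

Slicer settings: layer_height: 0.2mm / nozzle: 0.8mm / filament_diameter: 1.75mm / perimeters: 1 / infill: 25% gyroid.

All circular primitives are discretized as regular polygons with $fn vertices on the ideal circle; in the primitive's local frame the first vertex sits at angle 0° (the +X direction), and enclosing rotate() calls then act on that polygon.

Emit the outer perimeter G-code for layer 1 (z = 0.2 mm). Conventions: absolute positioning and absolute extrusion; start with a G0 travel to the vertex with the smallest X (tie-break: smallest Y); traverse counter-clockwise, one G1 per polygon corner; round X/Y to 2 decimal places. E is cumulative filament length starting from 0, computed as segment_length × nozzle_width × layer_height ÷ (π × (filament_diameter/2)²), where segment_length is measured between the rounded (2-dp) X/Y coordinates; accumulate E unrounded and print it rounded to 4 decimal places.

G0 X-13.52 Y3.62 Z0.20
G1 X0.00 Y0.00 E0.9310
G1 X7.76 Y28.98 E2.9267
G1 X-5.76 Y32.60 E3.8577
G1 X-13.52 Y3.62 E5.8534

At z = 0.2 mm: the 30×14 cube contributes its full rectangle; the cylinder at (7.5, 5.5) does not reach this height (z outside [0.5, 4]); the cube at (3.5, 6.5) is not intersected at this z (z outside [0.5, 17.5]); Taking the union: only the 30×14 cube is present, so the union is just that shape — 1 connected region; (rotated 75° about Z; rotation is an isometry so areas/perimeters/island counts are preserved). The outline is a single polygon with 4 vertices. Extrusion per mm of travel: 0.8 × 0.2 / (π × 0.875²) = 0.066520. Accumulating E over each segment gives final E = 5.8534.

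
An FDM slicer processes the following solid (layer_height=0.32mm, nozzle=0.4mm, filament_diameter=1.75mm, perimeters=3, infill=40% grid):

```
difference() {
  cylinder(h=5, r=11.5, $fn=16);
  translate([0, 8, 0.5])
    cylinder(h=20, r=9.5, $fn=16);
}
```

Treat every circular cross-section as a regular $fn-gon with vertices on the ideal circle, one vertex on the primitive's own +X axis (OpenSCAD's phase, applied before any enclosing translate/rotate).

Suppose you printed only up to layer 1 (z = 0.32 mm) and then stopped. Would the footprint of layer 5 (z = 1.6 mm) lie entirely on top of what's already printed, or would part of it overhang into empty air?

entirely on top

Compare the two slices. At z = 0.32: the r=11.5 cylinder contributes a regular 16-gon of circumradius 11.5 (area = (16/2)·11.500²·sin(360°/16) = 404.88 mm²); the cylinder at (0, 8) is absent (z outside [0.5, 20.5]); After the difference (first − rest): none of the subtracted shapes is present at this height, so the r=11.5 cylinder is unchanged — area = 404.88 mm². At z = 1.6: the r=11.5 cylinder contributes a regular 16-gon of circumradius 11.5 (area = (16/2)·11.500²·sin(360°/16) = 404.88 mm²); the r=9.5 cylinder at (0, 8) contributes a regular 16-gon of circumradius 9.5 (area = (16/2)·9.500²·sin(360°/16) = 276.30 mm²); Taking the first minus the rest: starting from the r=11.5 cylinder (404.88 mm²), the r=9.5 cylinder at (0, 8) partially overlaps it — only the 173.51 mm² overlap (of its 276.30 mm²) is removed, clipping the outline — area = 231.37 mm². Checking containment: the cross-section at z = 1.6 is a subset of the cross-section at z = 0.32.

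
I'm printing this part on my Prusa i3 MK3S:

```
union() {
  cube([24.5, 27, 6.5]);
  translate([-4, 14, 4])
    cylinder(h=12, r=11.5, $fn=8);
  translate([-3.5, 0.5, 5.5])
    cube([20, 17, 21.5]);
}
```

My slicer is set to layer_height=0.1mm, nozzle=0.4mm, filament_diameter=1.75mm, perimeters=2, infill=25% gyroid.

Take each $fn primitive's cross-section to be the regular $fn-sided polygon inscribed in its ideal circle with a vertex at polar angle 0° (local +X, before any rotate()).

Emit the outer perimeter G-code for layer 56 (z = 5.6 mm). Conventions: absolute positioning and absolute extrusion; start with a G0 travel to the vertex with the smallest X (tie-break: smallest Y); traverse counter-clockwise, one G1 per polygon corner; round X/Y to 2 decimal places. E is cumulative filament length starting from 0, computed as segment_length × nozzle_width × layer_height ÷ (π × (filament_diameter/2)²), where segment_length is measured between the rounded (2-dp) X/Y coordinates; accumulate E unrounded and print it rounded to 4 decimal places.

At z = 5.6 mm: the 24.5×27 cube contributes its full rectangle; the cylinder at (-4, 14): section is a regular 8-gon, circumradius r=11.5; the cube at (-3.5, 0.5) is present — its section is the full 20×17 rectangle; Merging all regions: the regions partially overlap (shared area 431.40 mm²), so overlapping operands fuse into one piece — 1 connected region. The outline is a single polygon with 13 vertices. Extrusion per mm of travel: 0.4 × 0.1 / (π × 0.875²) = 0.016630. Accumulating E over each segment gives final E = 2.0862.

G0 X-15.50 Y14.00 Z5.60
G1 X-12.13 Y5.87 E0.1464
G1 X-4.00 Y2.50 E0.2927
G1 X-3.50 Y2.71 E0.3017
G1 X-3.50 Y0.50 E0.3385
G1 X0.00 Y0.50 E0.3967
G1 X0.00 Y0.00 E0.4050
G1 X24.50 Y0.00 E0.8124
G1 X24.50 Y27.00 E1.2615
G1 X0.00 Y27.00 E1.6689
G1 X0.00 Y23.84 E1.7214
G1 X-4.00 Y25.50 E1.7935
G1 X-12.13 Y22.13 E1.9398
G1 X-15.50 Y14.00 E2.0862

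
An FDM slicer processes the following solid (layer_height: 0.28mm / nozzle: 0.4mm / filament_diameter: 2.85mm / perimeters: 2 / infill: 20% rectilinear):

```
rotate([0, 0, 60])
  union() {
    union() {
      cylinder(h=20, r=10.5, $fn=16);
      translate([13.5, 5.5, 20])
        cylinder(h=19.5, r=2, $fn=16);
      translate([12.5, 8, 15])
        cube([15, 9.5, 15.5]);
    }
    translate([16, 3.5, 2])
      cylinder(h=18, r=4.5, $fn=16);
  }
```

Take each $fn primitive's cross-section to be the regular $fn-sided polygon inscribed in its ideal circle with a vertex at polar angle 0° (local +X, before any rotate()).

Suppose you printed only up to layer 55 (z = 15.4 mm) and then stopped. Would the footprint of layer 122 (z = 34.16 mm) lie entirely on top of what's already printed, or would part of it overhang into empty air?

part overhangs

Compare the two slices. At z = 15.4: the r=10.5 cylinder contributes a regular 16-gon of circumradius 10.5 (area = (16/2)·10.500²·sin(360°/16) = 337.53 mm²); the cylinder at (13.5, 5.5) does not reach this height (z outside [20, 39.5]); the cube at (12.5, 8) (footprint 15×9.5) is included at this height (area 142.50 mm²); Combining (union): the 2 present regions are separate (no shared area or edge), so areas and boundary lengths simply add and each stays a separate island — area = 480.03 mm²; the cylinder at (16, 3.5): section is a regular 16-gon, circumradius r=4.5 (area = (16/2)·4.500²·sin(360°/16) = 61.99 mm²); Combining (union): the 2 present regions are separate (no shared area or edge), so areas and boundary lengths simply add and each stays a separate island — area = 542.02 mm²; (rotated 60° about Z; rotation is an isometry so areas/perimeters/island counts are preserved). At z = 34.16: the cylinder is not intersected at this z (z outside [0, 20]); the cylinder at (13.5, 5.5): section is a regular 16-gon, circumradius r=2 (area = (16/2)·2.000²·sin(360°/16) = 12.25 mm²); the cube at (12.5, 8) is absent (z outside [15, 30.5]); Merging all regions: only the r=2 cylinder at (13.5, 5.5) is present, so the union is just that shape — area = 12.25 mm²; the cylinder at (16, 3.5) does not reach this height (z outside [2, 20]); Combining (union): only the result so far is present, so the union is just that shape — area = 12.25 mm²; (whole slice rotated 60° about Z — lengths, areas and connectivity unchanged). Checking containment: at z = 34.16 the cross-section extends beyond the z = 15.4 cross-section by about 1.92 mm².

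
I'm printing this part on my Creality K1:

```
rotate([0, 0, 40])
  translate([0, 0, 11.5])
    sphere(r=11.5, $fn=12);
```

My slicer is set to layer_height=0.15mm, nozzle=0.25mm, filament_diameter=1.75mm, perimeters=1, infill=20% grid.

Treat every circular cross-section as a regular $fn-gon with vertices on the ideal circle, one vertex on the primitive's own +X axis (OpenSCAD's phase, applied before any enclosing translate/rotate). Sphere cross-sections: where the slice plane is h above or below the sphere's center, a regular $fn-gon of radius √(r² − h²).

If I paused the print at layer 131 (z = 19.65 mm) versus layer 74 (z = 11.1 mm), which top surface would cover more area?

layer 74 (z = 11.1 mm)

Layer 131 (z = 19.65): the r=11.5 sphere slices to a regular 12-gon of circumradius 8.113 (√(r²−h²) with h=8.15 from center) (area = (12/2)·8.113²·sin(360°/12) = 197.48 mm²); (whole slice rotated 40° about Z — lengths, areas and connectivity unchanged). So its area = 197.48 mm². Layer 74 (z = 11.1): the sphere: section is a regular 12-gon, circumradius = √(r²−h²) = √(11.5²−0.4²) = 11.493 (area = (12/2)·11.493²·sin(360°/12) = 396.27 mm²); (whole slice rotated 40° about Z — lengths, areas and connectivity unchanged). So its area = 396.27 mm². Layer 74 is larger (396.27 vs 197.48 mm²).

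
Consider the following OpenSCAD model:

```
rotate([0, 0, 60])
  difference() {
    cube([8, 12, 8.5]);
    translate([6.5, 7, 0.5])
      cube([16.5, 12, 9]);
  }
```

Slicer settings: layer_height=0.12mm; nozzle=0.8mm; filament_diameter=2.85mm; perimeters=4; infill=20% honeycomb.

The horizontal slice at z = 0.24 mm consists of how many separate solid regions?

At z = 0.24 mm: the cube (footprint 8×12) is included at this height; the cube at (6.5, 7) is absent (z outside [0.5, 9.5]); Taking the first minus the rest: none of the subtracted shapes is present at this height, so the 8×12 cube is unchanged — 1 connected region; (whole slice rotated 60° about Z — lengths, areas and connectivity unchanged). The result has 1 disconnected region.

1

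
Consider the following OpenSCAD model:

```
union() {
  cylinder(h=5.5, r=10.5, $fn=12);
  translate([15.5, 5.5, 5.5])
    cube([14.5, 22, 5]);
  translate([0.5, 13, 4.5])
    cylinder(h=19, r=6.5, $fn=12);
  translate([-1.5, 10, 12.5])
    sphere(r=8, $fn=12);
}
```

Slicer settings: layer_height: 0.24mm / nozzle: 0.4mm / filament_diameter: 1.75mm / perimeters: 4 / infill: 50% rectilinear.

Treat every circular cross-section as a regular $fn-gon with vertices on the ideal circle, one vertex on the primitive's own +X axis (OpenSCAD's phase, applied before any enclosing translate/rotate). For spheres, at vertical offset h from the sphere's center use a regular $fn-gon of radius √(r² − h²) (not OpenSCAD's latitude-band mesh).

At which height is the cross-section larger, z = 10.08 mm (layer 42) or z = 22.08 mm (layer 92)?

layer 42 (z = 10.08 mm)

Layer 42 (z = 10.08): the cylinder is not intersected at this z (z outside [0, 5.5]); the 14.5×22 cube at (15.5, 5.5) contributes its full rectangle (area 319.00 mm²); the r=6.5 cylinder at (0.5, 13) gives a regular 12-gon of circumradius 6.5 (constant along its height) (area = (12/2)·6.500²·sin(360°/12) = 126.75 mm²); the r=8 sphere at (-1.5, 10) contributes a regular 12-gon of circumradius √(8²−2.42²) = 7.625 (area = (12/2)·7.625²·sin(360°/12) = 174.43 mm²); Merging all regions: the regions partially overlap — summed areas 620.18 mm² minus the doubly-counted overlap 98.99 mm² gives 521.19 mm² — area = 521.19 mm². So its area = 521.19 mm². Layer 92 (z = 22.08): the cylinder is absent (z outside [0, 5.5]); the cube at (15.5, 5.5) is absent (z outside [5.5, 10.5]); the r=6.5 cylinder at (0.5, 13) gives a regular 12-gon of circumradius 6.5 (constant along its height) (area = (12/2)·6.500²·sin(360°/12) = 126.75 mm²); the sphere at (-1.5, 10) is not intersected at this z (|z−center|=9.580 > r=8); Merging all regions: only the r=6.5 cylinder at (0.5, 13) is present, so the union is just that shape — area = 126.75 mm². So its area = 126.75 mm². Layer 42 is larger (521.19 vs 126.75 mm²).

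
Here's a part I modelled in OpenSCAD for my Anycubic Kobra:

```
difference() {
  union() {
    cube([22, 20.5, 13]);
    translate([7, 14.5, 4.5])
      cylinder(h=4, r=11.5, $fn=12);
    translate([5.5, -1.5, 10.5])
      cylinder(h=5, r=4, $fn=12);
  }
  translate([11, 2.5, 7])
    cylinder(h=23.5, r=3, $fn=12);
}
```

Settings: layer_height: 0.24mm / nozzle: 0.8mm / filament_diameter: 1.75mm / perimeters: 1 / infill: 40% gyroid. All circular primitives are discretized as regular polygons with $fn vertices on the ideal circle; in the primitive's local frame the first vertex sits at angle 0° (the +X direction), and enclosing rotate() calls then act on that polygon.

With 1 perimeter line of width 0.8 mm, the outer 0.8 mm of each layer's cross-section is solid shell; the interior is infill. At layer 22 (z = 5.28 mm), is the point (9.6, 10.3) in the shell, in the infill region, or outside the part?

infill

At z = 5.28 mm: the cube (footprint 22×20.5) is included at this height; the cylinder at (7, 14.5): section is a regular 12-gon, circumradius r=11.5; the cylinder at (5.5, -1.5) is not intersected at this z (z outside [10.5, 15.5]); Taking the union: the regions partially overlap (shared area 278.70 mm²), so overlapping operands fuse into one piece — 1 connected region; the cylinder at (11, 2.5) is not intersected at this z (z outside [7, 30.5]); Subtracting the remaining from the first: none of the subtracted shapes is present at this height, so the result so far is unchanged — 1 connected region. Overall, the cross-section is a single solid region. The nearest boundary edge runs (22.00, 0.00)→(0.00, 0.00); distance from the point to it = 10.30 mm. The point is inside the cross-section and 10.30 mm from the nearest boundary — more than the 0.8 mm shell width (1 × 0.8), so it's in the infill interior.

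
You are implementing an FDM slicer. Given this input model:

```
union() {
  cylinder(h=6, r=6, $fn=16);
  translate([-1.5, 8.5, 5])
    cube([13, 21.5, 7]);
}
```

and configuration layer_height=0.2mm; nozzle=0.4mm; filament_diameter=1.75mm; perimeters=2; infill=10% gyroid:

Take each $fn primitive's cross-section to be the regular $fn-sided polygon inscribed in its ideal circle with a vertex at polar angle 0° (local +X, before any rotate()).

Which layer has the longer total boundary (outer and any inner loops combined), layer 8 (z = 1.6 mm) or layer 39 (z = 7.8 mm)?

layer 39 (z = 7.8 mm)

Layer 8 (z = 1.6): the r=6 cylinder gives a regular 16-gon of circumradius 6 (constant along its height) (perimeter = 2·16·6.000·sin(180°/16) = 37.46 mm); the cube at (-1.5, 8.5) is absent (z outside [5, 12]); Taking the union: only the r=6 cylinder is present, so the union is just that shape — boundary = 37.46 mm. So its perimeter = 37.46 mm. Layer 39 (z = 7.8): the cylinder is not intersected at this z (z outside [0, 6]); the cube at (-1.5, 8.5) is present — its section is the full 13×21.5 rectangle (perimeter 69.00 mm); Combining (union): only the 13×21.5 cube at (-1.5, 8.5) is present, so the union is just that shape — boundary = 69.00 mm. So its perimeter = 69.00 mm. Layer 39 is larger (69.00 vs 37.46 mm).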